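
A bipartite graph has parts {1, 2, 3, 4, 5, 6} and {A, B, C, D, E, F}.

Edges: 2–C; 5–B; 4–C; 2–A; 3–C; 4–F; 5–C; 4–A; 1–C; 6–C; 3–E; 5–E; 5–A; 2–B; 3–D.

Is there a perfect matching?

The set {1, 6} has only 1 neighbour ({C}), so by Hall's theorem at most 5 of the 6 left vertices can be matched.
Hence no matching covers every left vertex.

No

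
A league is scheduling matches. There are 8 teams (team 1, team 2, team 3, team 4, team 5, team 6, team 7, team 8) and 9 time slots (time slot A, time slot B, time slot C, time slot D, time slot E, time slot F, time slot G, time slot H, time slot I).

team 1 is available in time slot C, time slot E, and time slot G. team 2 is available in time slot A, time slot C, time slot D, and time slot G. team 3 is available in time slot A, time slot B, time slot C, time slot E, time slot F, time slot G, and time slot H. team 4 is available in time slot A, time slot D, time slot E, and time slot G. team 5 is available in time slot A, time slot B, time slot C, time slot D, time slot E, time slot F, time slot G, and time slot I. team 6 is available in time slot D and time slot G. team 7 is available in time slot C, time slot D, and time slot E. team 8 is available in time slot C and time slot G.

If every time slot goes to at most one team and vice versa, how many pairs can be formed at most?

One maximum matching: team 1–time slot E, team 2–time slot C, team 3–time slot H, team 4–time slot A, team 5–time slot I, team 6–time slot G, team 7–time slot D.
The set {team 1, team 2, team 4, team 6, team 7, team 8} has only 5 neighbours ({time slot A, time slot C, time slot D, time slot E, time slot G}), so by Hall's theorem at most 7 of the 8 teams can be matched.

7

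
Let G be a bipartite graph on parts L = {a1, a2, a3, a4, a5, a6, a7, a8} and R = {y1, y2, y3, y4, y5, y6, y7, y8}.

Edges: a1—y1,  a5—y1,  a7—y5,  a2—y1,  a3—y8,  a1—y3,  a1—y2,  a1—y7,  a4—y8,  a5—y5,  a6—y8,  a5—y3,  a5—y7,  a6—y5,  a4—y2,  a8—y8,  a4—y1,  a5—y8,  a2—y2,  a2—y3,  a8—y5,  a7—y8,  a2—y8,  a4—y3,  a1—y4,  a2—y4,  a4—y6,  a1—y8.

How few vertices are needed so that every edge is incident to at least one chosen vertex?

6

A maximum matching has 6 edges (e.g. a1–y4, a2–y3, a3–y8, a4–y6, a5–y7, a6–y5).
By König's theorem the minimum vertex cover has the same size. One such cover is {a1, a2, a4, a5, y5, y8}.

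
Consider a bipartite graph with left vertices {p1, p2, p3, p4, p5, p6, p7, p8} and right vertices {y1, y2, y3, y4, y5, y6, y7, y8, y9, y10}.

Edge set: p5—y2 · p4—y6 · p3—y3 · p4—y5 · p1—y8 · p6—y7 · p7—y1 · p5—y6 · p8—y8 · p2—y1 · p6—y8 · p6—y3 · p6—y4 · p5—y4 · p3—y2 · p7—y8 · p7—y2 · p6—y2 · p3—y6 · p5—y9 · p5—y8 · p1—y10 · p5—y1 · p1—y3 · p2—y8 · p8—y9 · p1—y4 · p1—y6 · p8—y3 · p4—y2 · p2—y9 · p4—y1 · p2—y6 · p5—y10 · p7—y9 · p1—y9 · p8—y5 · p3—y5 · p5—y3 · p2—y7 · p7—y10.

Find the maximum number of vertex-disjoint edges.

A valid assignment of size 8: p1-y6, p2-y7, p3-y2, p4-y1, p5-y10, p6-y4, p7-y9, p8-y3.
This saturates every left vertex, so 8 is the maximum.

8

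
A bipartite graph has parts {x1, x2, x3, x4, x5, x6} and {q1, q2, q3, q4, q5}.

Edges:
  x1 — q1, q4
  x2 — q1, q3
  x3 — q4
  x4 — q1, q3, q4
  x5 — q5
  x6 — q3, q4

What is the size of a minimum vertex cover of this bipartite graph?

{x5, q1, q3, q4} is a vertex cover of size 4: every edge has an endpoint in this set.
No smaller cover exists because x1–q1, x2–q3, x3–q4, x5–q5 is a matching of size 4, and a cover must include an endpoint of each of these disjoint edges (König's theorem).

4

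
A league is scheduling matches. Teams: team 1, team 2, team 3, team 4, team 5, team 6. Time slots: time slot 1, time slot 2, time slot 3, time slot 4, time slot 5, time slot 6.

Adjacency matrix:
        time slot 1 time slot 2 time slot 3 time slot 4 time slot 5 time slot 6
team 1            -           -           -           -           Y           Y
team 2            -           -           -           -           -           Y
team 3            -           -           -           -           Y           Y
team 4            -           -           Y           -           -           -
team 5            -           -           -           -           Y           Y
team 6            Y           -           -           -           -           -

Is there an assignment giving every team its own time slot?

The set {team 1, team 2, team 3, team 5} has only 2 neighbours ({time slot 5, time slot 6}), so by Hall's theorem at most 4 of the 6 teams can be matched.
Hence no matching covers every team.

No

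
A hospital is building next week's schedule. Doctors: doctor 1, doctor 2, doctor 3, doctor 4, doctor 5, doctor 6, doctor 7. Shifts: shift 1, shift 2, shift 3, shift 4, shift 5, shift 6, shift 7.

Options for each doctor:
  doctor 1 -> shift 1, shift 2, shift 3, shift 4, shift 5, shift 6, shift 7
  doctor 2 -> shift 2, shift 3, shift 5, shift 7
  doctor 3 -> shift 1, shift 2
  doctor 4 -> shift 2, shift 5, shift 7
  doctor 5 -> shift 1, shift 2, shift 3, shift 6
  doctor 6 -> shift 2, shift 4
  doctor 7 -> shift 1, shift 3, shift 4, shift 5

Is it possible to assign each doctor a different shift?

A valid assignment of size 7: doctor 1→shift 7, doctor 2→shift 3, doctor 3→shift 1, doctor 4→shift 2, doctor 5→shift 6, doctor 6→shift 4, doctor 7→shift 5.
All 7 doctors are covered.

Yes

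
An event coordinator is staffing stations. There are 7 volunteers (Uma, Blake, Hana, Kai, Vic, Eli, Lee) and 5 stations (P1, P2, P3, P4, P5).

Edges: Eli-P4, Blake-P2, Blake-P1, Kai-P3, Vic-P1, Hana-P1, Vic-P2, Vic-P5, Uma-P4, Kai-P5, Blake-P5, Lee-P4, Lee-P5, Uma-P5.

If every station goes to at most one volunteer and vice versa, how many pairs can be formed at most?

One maximum matching: Uma→P4, Blake→P2, Hana→P1, Kai→P3, Vic→P5.
The set {Uma, Blake, Hana, Vic, Eli, Lee} has only 4 neighbours ({P1, P2, P4, P5}), so by Hall's theorem at most 5 of the 7 volunteers can be matched.

5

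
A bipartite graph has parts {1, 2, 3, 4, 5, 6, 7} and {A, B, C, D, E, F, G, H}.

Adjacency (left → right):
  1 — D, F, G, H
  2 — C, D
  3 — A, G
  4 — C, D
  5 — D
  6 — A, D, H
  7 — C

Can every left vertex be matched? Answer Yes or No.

No

The set {2, 4, 5, 7} has only 2 neighbours ({C, D}), so by Hall's theorem at most 5 of the 7 left vertices can be matched.
Hence no matching covers every left vertex.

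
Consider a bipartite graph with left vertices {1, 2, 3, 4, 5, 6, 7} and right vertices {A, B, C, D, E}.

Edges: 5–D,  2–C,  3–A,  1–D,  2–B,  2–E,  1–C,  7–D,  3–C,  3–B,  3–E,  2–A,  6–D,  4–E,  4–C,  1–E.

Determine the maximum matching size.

One maximum matching: 1→E, 2→A, 3→B, 4→C, 5→D.
The set {5, 6, 7} has only 1 neighbour ({D}), so by Hall's theorem at most 5 of the 7 left vertices can be matched.

5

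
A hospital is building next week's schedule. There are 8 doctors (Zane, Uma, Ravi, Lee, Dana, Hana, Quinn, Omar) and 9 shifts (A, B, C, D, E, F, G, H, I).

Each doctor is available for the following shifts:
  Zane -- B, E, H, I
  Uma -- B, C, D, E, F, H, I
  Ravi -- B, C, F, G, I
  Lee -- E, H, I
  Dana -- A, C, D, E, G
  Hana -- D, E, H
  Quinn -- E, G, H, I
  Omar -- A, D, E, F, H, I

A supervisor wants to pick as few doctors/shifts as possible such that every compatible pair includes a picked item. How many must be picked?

8

{Zane, Uma, Ravi, Lee, Dana, Hana, Quinn, Omar} is a vertex cover of size 8: every edge has an endpoint in this set.
No smaller cover exists because Zane–E, Uma–F, Ravi–B, Lee–I, Dana–G, Hana–D, Quinn–H, Omar–A is a matching of size 8, and a cover must include an endpoint of each of these disjoint edges (König's theorem).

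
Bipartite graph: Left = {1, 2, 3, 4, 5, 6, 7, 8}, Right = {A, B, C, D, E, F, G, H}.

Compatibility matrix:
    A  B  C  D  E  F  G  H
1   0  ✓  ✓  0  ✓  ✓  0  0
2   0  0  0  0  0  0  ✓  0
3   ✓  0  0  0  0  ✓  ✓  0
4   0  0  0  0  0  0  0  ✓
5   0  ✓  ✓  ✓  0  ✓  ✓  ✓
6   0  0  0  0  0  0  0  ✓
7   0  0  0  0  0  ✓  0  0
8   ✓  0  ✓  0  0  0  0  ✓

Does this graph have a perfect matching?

No

The set {4, 6} has only 1 neighbour ({H}), so by Hall's theorem at most 7 of the 8 left vertices can be matched.
Hence no matching covers every left vertex.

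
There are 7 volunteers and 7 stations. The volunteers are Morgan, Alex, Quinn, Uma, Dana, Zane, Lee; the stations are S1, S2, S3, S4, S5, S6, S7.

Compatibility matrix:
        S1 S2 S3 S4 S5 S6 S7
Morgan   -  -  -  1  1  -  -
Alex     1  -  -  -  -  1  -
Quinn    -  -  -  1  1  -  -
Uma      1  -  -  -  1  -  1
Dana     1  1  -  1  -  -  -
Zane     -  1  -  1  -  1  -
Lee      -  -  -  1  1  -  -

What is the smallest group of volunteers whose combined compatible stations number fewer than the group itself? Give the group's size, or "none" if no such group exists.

Take S = {Morgan, Quinn, Lee}. Its neighbourhood is {S4, S5}, so |N(S)| = 2 < |S| = 3.
Every subset of size less than 3 has at least as many neighbours as members, so 3 is the minimum.

3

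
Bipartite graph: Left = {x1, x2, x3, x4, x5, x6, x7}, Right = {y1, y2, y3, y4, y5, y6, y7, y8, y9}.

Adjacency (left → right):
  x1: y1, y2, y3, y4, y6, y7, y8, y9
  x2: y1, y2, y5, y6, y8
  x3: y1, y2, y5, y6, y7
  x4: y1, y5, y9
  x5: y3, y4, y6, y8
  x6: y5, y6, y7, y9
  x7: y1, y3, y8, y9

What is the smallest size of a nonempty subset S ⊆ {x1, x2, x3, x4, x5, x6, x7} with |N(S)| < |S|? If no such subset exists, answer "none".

A matching saturating every left vertex exists, for instance x1→y6, x2→y1, x3→y2, x4→y5, x5→y8, x6→y7, x7→y3.
By Hall's marriage theorem, this means |N(S)| ≥ |S| for every subset S, so no violating subset exists.

none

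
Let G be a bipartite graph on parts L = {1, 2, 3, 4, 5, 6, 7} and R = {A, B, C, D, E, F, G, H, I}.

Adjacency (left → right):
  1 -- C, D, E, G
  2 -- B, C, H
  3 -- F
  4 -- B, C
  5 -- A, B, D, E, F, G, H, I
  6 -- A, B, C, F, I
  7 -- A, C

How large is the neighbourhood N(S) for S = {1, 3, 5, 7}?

9

The union of neighbours of {1, 3, 5, 7} is {A, B, C, D, E, F, G, H, I}, which has 9 elements.
Since |N(S)| = 9 ≥ |S| = 4, Hall's condition holds for this subset.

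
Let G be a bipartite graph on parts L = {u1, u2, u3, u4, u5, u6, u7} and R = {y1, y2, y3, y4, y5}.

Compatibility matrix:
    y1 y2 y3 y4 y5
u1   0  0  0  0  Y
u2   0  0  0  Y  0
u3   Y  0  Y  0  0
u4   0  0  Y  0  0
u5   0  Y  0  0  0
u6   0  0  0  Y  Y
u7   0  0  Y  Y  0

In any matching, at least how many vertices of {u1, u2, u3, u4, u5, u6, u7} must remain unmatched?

For example, pair u1→y5, u2→y4, u3→y1, u4→y3, u5→y2.
The set {u1, u2, u4, u6, u7} has only 3 neighbours ({y3, y4, y5}), so by Hall's theorem at most 5 of the 7 left vertices can be matched.
That matches 5 of the 7, leaving 2 unmatched; no matching can do better.

2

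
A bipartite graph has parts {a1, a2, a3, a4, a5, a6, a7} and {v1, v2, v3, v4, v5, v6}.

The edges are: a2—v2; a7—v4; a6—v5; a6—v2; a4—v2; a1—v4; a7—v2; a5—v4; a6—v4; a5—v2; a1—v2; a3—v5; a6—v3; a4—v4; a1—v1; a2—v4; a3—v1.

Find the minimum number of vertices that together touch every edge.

{a1, a3, a6, v2, v4} is a vertex cover of size 5: every edge has an endpoint in this set.
No smaller cover exists because a1–v1, a2–v4, a3–v5, a4–v2, a6–v3 is a matching of size 5, and a cover must include an endpoint of each of these disjoint edges (König's theorem).

5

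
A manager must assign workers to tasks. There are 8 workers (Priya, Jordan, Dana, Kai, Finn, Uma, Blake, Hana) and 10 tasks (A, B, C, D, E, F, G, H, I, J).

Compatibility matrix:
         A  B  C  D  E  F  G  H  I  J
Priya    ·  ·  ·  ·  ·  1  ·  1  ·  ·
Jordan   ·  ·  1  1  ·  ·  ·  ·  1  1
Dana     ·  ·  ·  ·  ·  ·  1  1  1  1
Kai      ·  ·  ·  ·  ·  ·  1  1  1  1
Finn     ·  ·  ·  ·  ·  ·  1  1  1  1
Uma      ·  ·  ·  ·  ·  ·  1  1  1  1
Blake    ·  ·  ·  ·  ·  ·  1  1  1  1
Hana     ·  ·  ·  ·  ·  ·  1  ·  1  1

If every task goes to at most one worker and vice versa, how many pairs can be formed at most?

6

A valid assignment of size 6: Priya-F, Jordan-C, Dana-I, Kai-H, Finn-G, Uma-J.
The set {Dana, Kai, Finn, Uma, Blake, Hana} has only 4 neighbours ({G, H, I, J}), so by Hall's theorem at most 6 of the 8 workers can be matched.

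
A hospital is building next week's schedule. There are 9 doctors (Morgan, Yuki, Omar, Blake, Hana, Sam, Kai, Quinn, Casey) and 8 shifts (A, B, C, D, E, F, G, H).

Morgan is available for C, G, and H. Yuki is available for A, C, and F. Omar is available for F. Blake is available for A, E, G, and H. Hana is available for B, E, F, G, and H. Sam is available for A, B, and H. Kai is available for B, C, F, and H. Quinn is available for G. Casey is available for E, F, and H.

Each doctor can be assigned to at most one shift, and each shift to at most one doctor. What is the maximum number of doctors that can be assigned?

7

A valid assignment of size 7: Morgan→C, Yuki→A, Omar→F, Blake→E, Hana→G, Sam→H, Kai→B.
The set {Morgan, Yuki, Omar, Blake, Hana, Sam, Kai, Quinn, Casey} has only 7 neighbours ({A, B, C, E, F, G, H}), so by Hall's theorem at most 7 of the 9 doctors can be matched.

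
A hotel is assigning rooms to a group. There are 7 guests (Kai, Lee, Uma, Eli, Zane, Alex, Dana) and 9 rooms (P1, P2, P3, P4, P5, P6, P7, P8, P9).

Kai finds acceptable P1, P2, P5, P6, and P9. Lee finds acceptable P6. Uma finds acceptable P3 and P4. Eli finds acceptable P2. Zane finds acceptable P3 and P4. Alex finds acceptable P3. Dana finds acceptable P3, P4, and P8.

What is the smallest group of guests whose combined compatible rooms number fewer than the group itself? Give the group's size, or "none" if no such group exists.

Take S = {Uma, Zane, Alex}. Its neighbourhood is {P3, P4}, so |N(S)| = 2 < |S| = 3.
Every subset of size less than 3 has at least as many neighbours as members, so 3 is the minimum.

3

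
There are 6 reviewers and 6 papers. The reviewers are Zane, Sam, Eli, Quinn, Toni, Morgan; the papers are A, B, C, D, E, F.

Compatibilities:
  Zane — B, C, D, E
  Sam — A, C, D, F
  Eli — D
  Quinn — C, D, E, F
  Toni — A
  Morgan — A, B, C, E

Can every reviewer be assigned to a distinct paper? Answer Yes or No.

One maximum matching: Zane-E, Sam-F, Eli-D, Quinn-C, Toni-A, Morgan-B.
All 6 reviewers are covered.

Yes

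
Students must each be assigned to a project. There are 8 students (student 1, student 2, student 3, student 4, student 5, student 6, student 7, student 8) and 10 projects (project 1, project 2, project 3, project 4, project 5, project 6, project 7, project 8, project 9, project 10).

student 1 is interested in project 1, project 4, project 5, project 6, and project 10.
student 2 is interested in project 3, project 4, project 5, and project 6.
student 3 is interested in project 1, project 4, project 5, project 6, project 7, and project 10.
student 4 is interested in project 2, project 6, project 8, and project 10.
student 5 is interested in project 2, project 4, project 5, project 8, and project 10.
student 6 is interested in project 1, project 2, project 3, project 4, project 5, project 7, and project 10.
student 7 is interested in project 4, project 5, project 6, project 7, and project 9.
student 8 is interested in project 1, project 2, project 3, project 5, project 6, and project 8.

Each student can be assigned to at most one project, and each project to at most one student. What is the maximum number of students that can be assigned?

8

A valid assignment of size 8: student 1–project 6, student 2–project 4, student 3–project 10, student 4–project 8, student 5–project 2, student 6–project 7, student 7–project 9, student 8–project 3.
All 8 students are matched, so no larger matching exists.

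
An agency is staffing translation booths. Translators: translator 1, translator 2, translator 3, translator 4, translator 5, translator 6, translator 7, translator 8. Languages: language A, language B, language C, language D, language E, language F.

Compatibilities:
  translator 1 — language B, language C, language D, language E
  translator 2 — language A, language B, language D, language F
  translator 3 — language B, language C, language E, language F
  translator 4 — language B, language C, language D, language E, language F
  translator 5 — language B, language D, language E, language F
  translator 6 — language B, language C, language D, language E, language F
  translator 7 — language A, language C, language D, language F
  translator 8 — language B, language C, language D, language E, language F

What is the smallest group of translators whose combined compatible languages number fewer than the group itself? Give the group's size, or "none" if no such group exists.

6

Take S = {translator 1, translator 3, translator 4, translator 5, translator 6, translator 8}. Its neighbourhood is {language B, language C, language D, language E, language F}, so |N(S)| = 5 < |S| = 6.
Every subset of size less than 6 has at least as many neighbours as members, so 6 is the minimum.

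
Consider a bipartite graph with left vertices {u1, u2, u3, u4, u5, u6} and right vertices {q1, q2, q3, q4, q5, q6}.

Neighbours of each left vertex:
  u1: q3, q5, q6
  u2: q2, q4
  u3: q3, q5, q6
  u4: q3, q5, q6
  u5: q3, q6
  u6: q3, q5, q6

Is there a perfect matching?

No

The set {u1, u3, u4, u5, u6} has only 3 neighbours ({q3, q5, q6}), so by Hall's theorem at most 4 of the 6 left vertices can be matched.
Hence no matching covers every left vertex.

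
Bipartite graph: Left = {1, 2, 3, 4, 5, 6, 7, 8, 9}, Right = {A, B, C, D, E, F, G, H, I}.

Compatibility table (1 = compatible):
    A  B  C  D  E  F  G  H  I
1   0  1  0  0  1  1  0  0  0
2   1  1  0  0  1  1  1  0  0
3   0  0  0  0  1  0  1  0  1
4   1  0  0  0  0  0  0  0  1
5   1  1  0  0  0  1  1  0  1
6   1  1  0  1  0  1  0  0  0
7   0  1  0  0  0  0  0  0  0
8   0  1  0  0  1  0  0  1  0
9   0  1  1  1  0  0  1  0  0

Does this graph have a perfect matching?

For example, pair 1–E, 2–F, 3–G, 4–I, 5–A, 6–D, 7–B, 8–H, 9–C.
All 9 left vertices are covered.

Yes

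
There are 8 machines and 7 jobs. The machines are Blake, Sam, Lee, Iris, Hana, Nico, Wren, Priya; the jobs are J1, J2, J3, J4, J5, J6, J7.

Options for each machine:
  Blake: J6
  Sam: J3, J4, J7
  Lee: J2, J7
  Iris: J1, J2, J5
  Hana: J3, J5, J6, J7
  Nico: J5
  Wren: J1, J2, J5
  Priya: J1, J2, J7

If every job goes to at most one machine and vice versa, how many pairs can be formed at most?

For example, pair Blake–J6, Sam–J4, Lee–J7, Iris–J2, Hana–J3, Nico–J5, Wren–J1.
The set {Lee, Iris, Nico, Wren, Priya} has only 4 neighbours ({J1, J2, J5, J7}), so by Hall's theorem at most 7 of the 8 machines can be matched.

7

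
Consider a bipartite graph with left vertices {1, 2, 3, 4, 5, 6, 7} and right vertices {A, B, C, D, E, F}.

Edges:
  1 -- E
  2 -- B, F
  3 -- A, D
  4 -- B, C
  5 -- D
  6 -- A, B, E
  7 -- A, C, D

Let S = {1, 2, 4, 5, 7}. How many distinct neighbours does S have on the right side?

The union of neighbours of {1, 2, 4, 5, 7} is {A, B, C, D, E, F}, which has 6 elements.
Since |N(S)| = 6 ≥ |S| = 5, Hall's condition holds for this subset.

6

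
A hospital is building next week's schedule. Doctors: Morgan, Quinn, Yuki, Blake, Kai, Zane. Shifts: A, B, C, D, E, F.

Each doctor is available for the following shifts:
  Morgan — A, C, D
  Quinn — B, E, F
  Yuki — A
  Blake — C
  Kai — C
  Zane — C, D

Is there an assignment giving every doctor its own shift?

No

The set {Morgan, Yuki, Blake, Kai, Zane} has only 3 neighbours ({A, C, D}), so by Hall's theorem at most 4 of the 6 doctors can be matched.
Hence no matching covers every doctor.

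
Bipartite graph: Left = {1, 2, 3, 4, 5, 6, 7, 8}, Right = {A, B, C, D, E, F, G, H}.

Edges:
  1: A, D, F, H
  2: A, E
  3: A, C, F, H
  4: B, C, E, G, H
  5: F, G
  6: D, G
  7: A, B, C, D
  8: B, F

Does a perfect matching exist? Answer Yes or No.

Yes

One maximum matching: 1-H, 2-A, 3-F, 4-E, 5-G, 6-D, 7-C, 8-B.
Every left vertex is matched, so this is a perfect matching.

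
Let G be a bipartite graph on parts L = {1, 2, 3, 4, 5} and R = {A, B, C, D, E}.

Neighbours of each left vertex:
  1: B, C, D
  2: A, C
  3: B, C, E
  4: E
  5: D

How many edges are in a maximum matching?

5

For example, pair 1-C, 2-A, 3-B, 4-E, 5-D.
This saturates every left vertex, so 5 is the maximum.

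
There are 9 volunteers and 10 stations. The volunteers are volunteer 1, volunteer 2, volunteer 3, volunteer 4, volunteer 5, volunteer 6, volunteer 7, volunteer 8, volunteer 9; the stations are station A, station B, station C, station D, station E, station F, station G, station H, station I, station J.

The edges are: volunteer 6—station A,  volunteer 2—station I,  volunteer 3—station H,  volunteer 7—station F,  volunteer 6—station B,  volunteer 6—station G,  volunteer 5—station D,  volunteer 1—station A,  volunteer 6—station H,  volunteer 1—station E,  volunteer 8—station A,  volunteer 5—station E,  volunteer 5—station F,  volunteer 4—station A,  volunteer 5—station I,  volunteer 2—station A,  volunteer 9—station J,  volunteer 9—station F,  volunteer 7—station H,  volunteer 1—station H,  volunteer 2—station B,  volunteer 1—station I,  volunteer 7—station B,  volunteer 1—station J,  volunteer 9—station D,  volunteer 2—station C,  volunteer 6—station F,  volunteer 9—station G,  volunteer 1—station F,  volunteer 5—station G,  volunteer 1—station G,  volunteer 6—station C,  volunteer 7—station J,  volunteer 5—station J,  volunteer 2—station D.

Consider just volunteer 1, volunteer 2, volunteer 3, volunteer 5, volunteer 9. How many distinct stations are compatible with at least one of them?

10

The union of neighbours of {volunteer 1, volunteer 2, volunteer 3, volunteer 5, volunteer 9} is {station A, station B, station C, station D, station E, station F, station G, station H, station I, station J}, which has 10 elements.
Since |N(S)| = 10 ≥ |S| = 5, Hall's condition holds for this subset.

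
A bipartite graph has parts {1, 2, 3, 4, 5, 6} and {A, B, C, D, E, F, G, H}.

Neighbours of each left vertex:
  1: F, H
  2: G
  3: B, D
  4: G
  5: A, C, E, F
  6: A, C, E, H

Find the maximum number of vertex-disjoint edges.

5

One maximum matching: 1–F, 2–G, 3–B, 5–C, 6–E.
The set {2, 4} has only 1 neighbour ({G}), so by Hall's theorem at most 5 of the 6 left vertices can be matched.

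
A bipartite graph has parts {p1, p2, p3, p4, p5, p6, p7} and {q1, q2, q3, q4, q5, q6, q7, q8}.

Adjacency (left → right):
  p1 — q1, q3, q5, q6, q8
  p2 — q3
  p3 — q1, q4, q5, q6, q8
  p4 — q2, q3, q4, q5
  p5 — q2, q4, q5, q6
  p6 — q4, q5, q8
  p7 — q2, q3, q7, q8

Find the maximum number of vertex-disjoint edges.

A valid assignment of size 7: p1–q1, p2–q3, p3–q4, p4–q2, p5–q6, p6–q5, p7–q8.
This saturates every left vertex, so 7 is the maximum.

7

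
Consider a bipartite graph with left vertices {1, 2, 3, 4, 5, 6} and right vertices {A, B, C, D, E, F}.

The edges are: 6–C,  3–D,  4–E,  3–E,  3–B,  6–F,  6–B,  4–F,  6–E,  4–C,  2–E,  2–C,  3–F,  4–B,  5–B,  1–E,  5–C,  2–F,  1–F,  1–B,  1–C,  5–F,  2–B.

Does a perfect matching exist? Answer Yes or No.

No

The set {1, 2, 4, 5, 6} has only 4 neighbours ({B, C, E, F}), so by Hall's theorem at most 5 of the 6 left vertices can be matched.
Hence no matching covers every left vertex.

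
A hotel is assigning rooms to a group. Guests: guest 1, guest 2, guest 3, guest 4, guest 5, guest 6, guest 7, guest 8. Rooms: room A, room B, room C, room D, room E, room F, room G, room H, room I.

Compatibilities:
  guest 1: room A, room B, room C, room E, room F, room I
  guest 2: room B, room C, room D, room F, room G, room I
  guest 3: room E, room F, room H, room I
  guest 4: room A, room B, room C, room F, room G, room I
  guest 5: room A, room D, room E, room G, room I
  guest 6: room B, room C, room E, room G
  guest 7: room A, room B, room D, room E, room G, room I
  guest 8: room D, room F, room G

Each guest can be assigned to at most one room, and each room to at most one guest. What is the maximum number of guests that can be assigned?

For example, pair guest 1→room B, guest 2→room F, guest 3→room I, guest 4→room C, guest 5→room A, guest 6→room E, guest 7→room D, guest 8→room G.
All 8 guests are matched, so no larger matching exists.

8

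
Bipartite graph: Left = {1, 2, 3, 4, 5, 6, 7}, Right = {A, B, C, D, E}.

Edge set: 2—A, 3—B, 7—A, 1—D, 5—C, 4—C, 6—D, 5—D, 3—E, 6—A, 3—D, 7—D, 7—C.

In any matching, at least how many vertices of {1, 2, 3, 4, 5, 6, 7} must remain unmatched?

A valid assignment of size 4: 1→D, 2→A, 3→B, 4→C.
The set {1, 2, 4, 5, 6, 7} has only 3 neighbours ({A, C, D}), so by Hall's theorem at most 4 of the 7 left vertices can be matched.
That matches 4 of the 7, leaving 3 unmatched; no matching can do better.

3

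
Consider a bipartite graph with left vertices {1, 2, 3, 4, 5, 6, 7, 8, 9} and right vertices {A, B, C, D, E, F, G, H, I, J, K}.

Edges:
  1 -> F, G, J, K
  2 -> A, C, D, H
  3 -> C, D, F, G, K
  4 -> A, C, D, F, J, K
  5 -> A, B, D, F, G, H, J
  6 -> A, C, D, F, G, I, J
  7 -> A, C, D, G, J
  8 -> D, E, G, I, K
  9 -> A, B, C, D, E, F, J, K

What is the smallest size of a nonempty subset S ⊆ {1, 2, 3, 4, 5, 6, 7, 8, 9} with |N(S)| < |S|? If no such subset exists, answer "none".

none

A matching saturating every left vertex exists, for instance 1→F, 2→H, 3→C, 4→A, 5→B, 6→G, 7→D, 8→K, 9→J.
By Hall's marriage theorem, this means |N(S)| ≥ |S| for every subset S, so no violating subset exists.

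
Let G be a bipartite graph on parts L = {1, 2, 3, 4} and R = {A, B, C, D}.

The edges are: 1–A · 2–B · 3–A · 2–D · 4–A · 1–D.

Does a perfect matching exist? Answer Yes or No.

The set {3, 4} has only 1 neighbour ({A}), so by Hall's theorem at most 3 of the 4 left vertices can be matched.
Hence no matching covers every left vertex.

No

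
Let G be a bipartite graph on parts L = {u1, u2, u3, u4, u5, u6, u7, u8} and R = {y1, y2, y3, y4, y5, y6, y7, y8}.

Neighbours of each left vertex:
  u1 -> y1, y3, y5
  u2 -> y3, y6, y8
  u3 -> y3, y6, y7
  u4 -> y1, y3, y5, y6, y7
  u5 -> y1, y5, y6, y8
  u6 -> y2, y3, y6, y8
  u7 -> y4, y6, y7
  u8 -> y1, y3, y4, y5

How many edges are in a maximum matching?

For example, pair u1→y5, u2→y8, u3→y6, u4→y7, u5→y1, u6→y2, u7→y4, u8→y3.
This saturates every left vertex, so 8 is the maximum.

8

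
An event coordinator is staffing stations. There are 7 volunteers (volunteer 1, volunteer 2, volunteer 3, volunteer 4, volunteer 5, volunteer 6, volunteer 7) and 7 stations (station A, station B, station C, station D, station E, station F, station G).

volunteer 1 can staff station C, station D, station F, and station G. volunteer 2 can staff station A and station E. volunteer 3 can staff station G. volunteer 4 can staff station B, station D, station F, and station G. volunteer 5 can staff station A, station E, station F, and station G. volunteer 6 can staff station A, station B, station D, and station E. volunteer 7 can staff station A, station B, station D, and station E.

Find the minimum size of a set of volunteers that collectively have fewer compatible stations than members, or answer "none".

none

A matching saturating every volunteer exists, for instance volunteer 1→station C, volunteer 2→station E, volunteer 3→station G, volunteer 4→station B, volunteer 5→station F, volunteer 6→station D, volunteer 7→station A.
By Hall's marriage theorem, this means |N(S)| ≥ |S| for every subset S, so no violating subset exists.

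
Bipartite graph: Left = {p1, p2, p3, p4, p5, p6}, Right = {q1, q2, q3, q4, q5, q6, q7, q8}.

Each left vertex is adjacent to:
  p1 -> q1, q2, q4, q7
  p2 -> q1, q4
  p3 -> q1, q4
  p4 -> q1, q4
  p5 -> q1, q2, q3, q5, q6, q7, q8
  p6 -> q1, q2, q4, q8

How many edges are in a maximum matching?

5

A valid assignment of size 5: p1–q2, p2–q1, p3–q4, p5–q6, p6–q8.
The set {p2, p3, p4} has only 2 neighbours ({q1, q4}), so by Hall's theorem at most 5 of the 6 left vertices can be matched.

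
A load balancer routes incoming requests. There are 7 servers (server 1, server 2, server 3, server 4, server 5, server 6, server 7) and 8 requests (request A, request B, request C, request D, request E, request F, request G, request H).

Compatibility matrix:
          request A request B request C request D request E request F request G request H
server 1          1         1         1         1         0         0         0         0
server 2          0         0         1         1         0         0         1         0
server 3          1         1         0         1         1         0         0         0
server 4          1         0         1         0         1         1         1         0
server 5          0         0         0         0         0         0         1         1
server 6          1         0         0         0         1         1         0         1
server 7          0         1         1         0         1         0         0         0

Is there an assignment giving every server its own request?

Yes

For example, pair server 1-request C, server 2-request G, server 3-request D, server 4-request F, server 5-request H, server 6-request A, server 7-request E.
Every server is matched, so this matching saturates all of them.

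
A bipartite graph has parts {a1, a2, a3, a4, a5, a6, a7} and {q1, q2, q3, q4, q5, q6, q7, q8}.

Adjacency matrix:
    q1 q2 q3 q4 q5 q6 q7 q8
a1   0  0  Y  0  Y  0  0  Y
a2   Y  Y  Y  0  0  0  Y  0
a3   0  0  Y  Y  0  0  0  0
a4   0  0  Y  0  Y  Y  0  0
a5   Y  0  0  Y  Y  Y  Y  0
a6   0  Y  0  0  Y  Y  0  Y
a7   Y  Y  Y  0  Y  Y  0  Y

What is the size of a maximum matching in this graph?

One maximum matching: a1→q8, a2→q7, a3→q3, a4→q5, a5→q4, a6→q2, a7→q6.
This saturates every left vertex, so 7 is the maximum.

7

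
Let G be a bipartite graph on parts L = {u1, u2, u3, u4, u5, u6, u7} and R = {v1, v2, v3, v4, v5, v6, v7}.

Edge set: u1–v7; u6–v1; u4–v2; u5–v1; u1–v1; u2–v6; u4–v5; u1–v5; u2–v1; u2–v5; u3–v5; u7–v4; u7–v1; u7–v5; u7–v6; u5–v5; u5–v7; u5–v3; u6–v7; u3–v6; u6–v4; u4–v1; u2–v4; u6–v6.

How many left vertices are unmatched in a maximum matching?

For example, pair u1→v1, u2→v4, u3→v5, u4→v2, u5→v3, u6→v7, u7→v6.
This saturates every left vertex, so 7 is the maximum.
That matches 7 of the 7, leaving 0 unmatched; no matching can do better.

0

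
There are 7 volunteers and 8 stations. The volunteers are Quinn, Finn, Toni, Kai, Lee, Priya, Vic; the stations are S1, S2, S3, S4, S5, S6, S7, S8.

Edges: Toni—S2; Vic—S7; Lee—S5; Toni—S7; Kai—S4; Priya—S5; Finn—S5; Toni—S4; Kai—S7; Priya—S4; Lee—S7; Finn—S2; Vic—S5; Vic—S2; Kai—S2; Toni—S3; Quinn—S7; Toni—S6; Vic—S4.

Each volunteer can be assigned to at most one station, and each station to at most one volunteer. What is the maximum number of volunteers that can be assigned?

5

A valid assignment of size 5: Quinn→S7, Finn→S2, Toni→S6, Kai→S4, Lee→S5.
The set {Quinn, Finn, Kai, Lee, Priya, Vic} has only 4 neighbours ({S2, S4, S5, S7}), so by Hall's theorem at most 5 of the 7 volunteers can be matched.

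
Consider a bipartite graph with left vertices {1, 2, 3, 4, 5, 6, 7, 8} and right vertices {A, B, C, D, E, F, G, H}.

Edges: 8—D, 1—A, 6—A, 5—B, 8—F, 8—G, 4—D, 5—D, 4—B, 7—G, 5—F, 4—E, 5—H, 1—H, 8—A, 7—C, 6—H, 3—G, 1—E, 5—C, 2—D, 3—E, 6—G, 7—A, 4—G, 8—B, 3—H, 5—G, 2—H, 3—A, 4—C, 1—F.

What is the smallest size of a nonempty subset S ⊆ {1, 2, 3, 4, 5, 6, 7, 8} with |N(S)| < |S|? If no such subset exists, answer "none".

none

A matching saturating every left vertex exists, for instance 1→F, 2→D, 3→A, 4→E, 5→B, 6→H, 7→C, 8→G.
By Hall's marriage theorem, this means |N(S)| ≥ |S| for every subset S, so no violating subset exists.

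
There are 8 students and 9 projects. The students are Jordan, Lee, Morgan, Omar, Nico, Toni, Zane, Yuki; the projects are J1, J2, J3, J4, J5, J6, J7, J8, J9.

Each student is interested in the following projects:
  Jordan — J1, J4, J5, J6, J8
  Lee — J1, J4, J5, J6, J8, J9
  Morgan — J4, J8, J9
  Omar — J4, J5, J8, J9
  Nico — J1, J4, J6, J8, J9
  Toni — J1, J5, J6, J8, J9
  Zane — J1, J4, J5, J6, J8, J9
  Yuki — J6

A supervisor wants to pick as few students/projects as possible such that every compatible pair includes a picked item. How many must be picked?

The 6 edges Jordan–J8, Lee–J1, Morgan–J4, Omar–J5, Nico–J9, Toni–J6 form a matching, so any vertex cover needs at least 6 vertices (one per matched edge).
Conversely {J1, J4, J5, J6, J8, J9} meets every edge and has exactly 6 vertices, so 6 is optimal.

6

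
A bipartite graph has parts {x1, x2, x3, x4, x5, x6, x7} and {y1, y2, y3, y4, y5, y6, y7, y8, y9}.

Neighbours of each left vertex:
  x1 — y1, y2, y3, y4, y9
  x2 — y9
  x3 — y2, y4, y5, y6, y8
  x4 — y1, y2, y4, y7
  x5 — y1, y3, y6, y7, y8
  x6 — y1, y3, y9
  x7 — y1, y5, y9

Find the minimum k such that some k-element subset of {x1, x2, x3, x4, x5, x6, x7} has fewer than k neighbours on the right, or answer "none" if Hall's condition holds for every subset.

A matching saturating every left vertex exists, for instance x1→y2, x2→y9, x3→y4, x4→y7, x5→y6, x6→y3, x7→y1.
By Hall's marriage theorem, this means |N(S)| ≥ |S| for every subset S, so no violating subset exists.

none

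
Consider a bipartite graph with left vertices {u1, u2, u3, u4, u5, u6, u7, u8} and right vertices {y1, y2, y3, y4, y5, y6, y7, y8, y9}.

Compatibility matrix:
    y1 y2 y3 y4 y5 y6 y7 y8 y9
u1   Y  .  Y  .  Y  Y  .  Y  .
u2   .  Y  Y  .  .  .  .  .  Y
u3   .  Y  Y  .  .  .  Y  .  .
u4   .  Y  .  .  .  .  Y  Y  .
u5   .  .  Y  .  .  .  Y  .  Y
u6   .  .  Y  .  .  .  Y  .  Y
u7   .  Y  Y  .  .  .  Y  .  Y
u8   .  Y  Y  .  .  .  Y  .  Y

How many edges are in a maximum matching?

For example, pair u1–y6, u2–y9, u3–y2, u4–y8, u5–y7, u6–y3.
The set {u2, u3, u5, u6, u7, u8} has only 4 neighbours ({y2, y3, y7, y9}), so by Hall's theorem at most 6 of the 8 left vertices can be matched.

6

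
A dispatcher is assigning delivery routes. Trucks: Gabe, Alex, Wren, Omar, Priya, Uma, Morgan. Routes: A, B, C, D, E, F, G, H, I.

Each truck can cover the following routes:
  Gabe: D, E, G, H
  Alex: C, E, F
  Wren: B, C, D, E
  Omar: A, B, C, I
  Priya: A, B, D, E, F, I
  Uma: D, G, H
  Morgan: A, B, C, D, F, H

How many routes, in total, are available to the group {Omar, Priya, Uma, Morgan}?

9

The union of neighbours of {Omar, Priya, Uma, Morgan} is {A, B, C, D, E, F, G, H, I}, which has 9 elements.
Since |N(S)| = 9 ≥ |S| = 4, Hall's condition holds for this subset.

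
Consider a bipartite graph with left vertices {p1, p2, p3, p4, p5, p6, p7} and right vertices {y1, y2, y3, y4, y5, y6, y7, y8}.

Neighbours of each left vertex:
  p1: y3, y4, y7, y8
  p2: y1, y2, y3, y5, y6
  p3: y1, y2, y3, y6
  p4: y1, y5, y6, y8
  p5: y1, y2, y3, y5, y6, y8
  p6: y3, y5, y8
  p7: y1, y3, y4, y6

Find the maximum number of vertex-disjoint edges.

7

One maximum matching: p1-y4, p2-y6, p3-y2, p4-y5, p5-y1, p6-y8, p7-y3.
All 7 left vertices are matched, so no larger matching exists.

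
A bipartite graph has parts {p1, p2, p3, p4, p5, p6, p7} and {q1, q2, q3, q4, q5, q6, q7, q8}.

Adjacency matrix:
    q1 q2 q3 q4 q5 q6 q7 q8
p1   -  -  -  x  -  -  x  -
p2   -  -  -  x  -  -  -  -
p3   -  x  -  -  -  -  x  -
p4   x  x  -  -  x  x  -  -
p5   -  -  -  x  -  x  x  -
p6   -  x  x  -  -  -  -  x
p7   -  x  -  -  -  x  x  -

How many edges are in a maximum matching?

6

One maximum matching: p1→q7, p2→q4, p3→q2, p4→q5, p5→q6, p6→q8.
The set {p1, p2, p3, p5, p7} has only 4 neighbours ({q2, q4, q6, q7}), so by Hall's theorem at most 6 of the 7 left vertices can be matched.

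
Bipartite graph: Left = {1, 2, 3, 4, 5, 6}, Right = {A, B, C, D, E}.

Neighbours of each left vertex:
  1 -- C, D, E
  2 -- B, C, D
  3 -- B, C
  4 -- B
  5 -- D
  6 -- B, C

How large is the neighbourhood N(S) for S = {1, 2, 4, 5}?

4

The union of neighbours of {1, 2, 4, 5} is {B, C, D, E}, which has 4 elements.
Since |N(S)| = 4 ≥ |S| = 4, Hall's condition holds for this subset.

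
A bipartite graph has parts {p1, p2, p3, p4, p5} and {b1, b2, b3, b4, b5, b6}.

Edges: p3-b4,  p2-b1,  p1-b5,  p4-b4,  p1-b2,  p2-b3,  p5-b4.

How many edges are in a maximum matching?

A valid assignment of size 3: p1-b5, p2-b3, p3-b4.
The set {p3, p4, p5} has only 1 neighbour ({b4}), so by Hall's theorem at most 3 of the 5 left vertices can be matched.

3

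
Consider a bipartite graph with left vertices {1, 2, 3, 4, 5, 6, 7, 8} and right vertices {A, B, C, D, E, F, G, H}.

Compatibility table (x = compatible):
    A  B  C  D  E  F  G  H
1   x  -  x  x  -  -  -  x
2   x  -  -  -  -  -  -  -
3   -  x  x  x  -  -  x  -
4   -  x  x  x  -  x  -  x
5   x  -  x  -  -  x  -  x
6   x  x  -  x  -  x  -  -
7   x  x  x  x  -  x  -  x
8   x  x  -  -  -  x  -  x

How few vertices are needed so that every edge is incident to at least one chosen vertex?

7

{3, A, B, C, D, F, H} is a vertex cover of size 7: every edge has an endpoint in this set.
No smaller cover exists because 1–D, 2–A, 3–G, 4–B, 5–C, 6–F, 7–H is a matching of size 7, and a cover must include an endpoint of each of these disjoint edges (König's theorem).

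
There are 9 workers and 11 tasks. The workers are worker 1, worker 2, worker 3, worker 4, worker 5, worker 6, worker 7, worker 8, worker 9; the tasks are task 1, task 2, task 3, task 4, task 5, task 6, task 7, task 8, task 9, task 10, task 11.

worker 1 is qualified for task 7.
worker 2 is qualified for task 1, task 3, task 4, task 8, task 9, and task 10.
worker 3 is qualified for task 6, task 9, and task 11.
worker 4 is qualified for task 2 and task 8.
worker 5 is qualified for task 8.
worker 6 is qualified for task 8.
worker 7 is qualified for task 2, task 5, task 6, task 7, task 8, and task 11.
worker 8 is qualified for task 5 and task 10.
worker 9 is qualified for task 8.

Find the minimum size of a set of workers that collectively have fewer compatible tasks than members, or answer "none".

Take S = {worker 5, worker 6}. Its neighbourhood is {task 8}, so |N(S)| = 1 < |S| = 2.
No single vertex violates Hall's condition since each has at least one neighbour, so 2 is the minimum.

2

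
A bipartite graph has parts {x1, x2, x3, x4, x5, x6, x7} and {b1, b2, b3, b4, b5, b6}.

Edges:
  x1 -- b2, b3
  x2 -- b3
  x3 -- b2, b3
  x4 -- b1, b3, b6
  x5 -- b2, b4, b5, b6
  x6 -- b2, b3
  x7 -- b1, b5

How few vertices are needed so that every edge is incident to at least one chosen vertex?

5

A maximum matching has 5 edges (e.g. x1–b2, x2–b3, x4–b1, x5–b6, x7–b5).
By König's theorem the minimum vertex cover has the same size. One such cover is {x4, x5, x7, b2, b3}.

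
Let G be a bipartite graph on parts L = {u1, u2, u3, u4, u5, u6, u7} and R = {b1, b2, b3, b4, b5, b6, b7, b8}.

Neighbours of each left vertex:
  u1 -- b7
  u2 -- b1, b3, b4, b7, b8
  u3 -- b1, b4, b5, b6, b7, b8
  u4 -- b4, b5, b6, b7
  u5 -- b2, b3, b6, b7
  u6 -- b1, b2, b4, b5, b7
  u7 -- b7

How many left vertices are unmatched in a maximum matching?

One maximum matching: u1–b7, u2–b8, u3–b5, u4–b6, u5–b3, u6–b1.
The set {u1, u7} has only 1 neighbour ({b7}), so by Hall's theorem at most 6 of the 7 left vertices can be matched.
That matches 6 of the 7, leaving 1 unmatched; no matching can do better.

1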